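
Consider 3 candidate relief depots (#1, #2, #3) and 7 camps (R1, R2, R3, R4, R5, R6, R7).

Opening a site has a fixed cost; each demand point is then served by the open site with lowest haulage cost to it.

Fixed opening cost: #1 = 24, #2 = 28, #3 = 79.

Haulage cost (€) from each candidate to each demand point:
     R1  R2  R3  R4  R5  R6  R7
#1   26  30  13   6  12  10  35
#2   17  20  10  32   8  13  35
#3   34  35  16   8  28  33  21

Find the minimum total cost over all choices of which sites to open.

Open {#1}: assign each demand point to its cheapest open site.
  R1→#1 26, R2→#1 30, R3→#1 13, R4→#1 6, R5→#1 12, R6→#1 10, R7→#1 35
  haulage cost 132, fixed 24 → total 156.
Compare {#1, #2}: haulage cost 106 + fixed 52 = 158.
Compare {#2}: haulage cost 135 + fixed 28 = 163.
Compare {#2, #3}: haulage cost 97 + fixed 107 = 204.
All other subsets cost ≥ 158. Minimum total cost: 156.

156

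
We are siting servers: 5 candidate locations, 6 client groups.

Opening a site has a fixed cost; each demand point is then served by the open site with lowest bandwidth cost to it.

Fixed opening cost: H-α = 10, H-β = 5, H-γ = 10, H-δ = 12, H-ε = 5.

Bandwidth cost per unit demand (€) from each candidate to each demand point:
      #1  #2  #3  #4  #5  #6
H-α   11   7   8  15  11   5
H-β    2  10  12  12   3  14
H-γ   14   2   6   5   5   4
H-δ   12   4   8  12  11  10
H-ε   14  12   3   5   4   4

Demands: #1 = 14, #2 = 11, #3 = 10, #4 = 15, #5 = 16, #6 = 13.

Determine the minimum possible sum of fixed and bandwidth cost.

Open {H-β, H-γ, H-ε}: assign each demand point to its cheapest open site.
  #1→H-β 14×2=28, #2→H-γ 11×2=22, #3→H-ε 10×3=30, #4→H-γ 15×5=75, #5→H-β 16×3=48, #6→H-γ 13×4=52
  bandwidth cost 255, fixed 20 → total 275.
Compare {H-α, H-β, H-γ, H-ε}: bandwidth cost 255 + fixed 30 = 285.
Compare {H-β, H-γ, H-δ, H-ε}: bandwidth cost 255 + fixed 32 = 287.
Compare {H-α, H-β, H-γ, H-δ, H-ε}: bandwidth cost 255 + fixed 42 = 297.
All other subsets cost ≥ 285. Minimum total cost: 275.

275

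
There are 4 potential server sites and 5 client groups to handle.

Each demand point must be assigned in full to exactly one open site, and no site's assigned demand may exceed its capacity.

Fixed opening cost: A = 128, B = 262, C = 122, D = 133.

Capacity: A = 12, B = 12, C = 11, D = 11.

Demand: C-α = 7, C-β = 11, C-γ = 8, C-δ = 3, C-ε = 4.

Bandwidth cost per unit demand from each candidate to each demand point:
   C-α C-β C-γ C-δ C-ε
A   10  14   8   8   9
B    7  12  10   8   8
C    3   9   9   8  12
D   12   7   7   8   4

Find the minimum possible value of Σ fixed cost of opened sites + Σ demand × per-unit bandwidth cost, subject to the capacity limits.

605

Open {A, C, D}; cheapest assignment that respects the capacities:
  A (cap 12, load 12): C-γ, C-ε — cost 8×8 + 4×9 = 100
  C (cap 11, load 10): C-α, C-δ — cost 7×3 + 3×8 = 45
  D (cap 11, load 11): C-β — cost 11×7 = 77
  Shipping 222, fixed 383 → total 605.
  Any other capacity-feasible assignment to {A, C, D} ships for at least 222.
Compare {B, C, D}: its best feasible assignment gives total 751.
Compare {A, B, D}: its best feasible assignment gives total 769.
Every other set of open sites that can feasibly serve all demand totals ≥ 751 even under its best assignment. Minimum: 605.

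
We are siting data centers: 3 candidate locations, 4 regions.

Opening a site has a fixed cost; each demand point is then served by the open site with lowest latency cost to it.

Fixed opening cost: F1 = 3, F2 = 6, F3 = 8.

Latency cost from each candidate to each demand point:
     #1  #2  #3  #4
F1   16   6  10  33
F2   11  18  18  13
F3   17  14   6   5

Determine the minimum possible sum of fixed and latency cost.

44

Open {F1, F3}: assign each demand point to its cheapest open site.
  #1→F1 16, #2→F1 6, #3→F3 6, #4→F3 5
  latency cost 33, fixed 11 → total 44.
Compare {F1, F2, F3}: latency cost 28 + fixed 17 = 45.
Compare {F1, F2}: latency cost 40 + fixed 9 = 49.
Compare {F3}: latency cost 42 + fixed 8 = 50.
All other subsets cost ≥ 45. Minimum total cost: 44.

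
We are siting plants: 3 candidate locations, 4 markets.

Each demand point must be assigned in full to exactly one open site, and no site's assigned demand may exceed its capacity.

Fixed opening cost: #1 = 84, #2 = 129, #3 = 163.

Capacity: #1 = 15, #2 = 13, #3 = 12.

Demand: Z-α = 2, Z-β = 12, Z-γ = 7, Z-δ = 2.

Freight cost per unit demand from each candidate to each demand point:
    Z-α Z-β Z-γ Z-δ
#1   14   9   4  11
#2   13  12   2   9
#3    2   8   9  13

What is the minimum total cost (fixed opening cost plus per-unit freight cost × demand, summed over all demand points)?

379

Open {#1, #2}; cheapest assignment that respects the capacities:
  #1 (cap 15, load 12): Z-β — cost 12×9 = 108
  #2 (cap 13, load 11): Z-α, Z-γ, Z-δ — cost 2×13 + 7×2 + 2×9 = 58
  Shipping 166, fixed 213 → total 379.
  Any other capacity-feasible assignment to {#1, #2} ships for at least 166.
Compare {#1, #3}: its best feasible assignment gives total 421.
Compare {#2, #3}: its best feasible assignment gives total 446.
Every other set of open sites that can feasibly serve all demand totals ≥ 421 even under its best assignment. Minimum: 379.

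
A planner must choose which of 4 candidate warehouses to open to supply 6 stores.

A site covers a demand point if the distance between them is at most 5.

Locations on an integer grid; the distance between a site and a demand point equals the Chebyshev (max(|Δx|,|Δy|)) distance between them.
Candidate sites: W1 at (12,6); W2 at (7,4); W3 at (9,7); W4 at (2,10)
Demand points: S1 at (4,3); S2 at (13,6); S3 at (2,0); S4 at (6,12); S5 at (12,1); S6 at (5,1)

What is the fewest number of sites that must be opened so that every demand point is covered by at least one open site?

Coverage sets (demand points within 5 of each site):
  W1: {S2, S5}
  W2: {S1, S3, S5, S6}
  W3: {S1, S2, S4}
  W4: {S4}
No single site covers all 6 demand points.
But {W2, W3} covers everything, so the minimum is 2.

2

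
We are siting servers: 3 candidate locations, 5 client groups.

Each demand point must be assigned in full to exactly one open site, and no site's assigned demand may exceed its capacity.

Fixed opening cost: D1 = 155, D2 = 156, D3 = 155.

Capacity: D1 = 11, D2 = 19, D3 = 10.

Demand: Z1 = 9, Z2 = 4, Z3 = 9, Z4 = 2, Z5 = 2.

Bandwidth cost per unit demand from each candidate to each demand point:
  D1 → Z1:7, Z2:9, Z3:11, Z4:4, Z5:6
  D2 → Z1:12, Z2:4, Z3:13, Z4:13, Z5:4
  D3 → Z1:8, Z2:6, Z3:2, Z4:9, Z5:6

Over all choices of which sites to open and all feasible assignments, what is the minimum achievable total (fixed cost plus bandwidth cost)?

487

Open {D2, D3}; cheapest assignment that respects the capacities:
  D2 (cap 19, load 17): Z1, Z2, Z4, Z5 — cost 9×12 + 4×4 + 2×13 + 2×4 = 158
  D3 (cap 10, load 9): Z3 — cost 9×2 = 18
  Shipping 176, fixed 311 → total 487.
  Any other capacity-feasible assignment to {D2, D3} ships for at least 176.
Compare {D1, D2}: its best feasible assignment gives total 523.
Compare {D1, D2, D3}: its best feasible assignment gives total 579.
Every other set of open sites that can feasibly serve all demand totals ≥ 523 even under its best assignment. Minimum: 487.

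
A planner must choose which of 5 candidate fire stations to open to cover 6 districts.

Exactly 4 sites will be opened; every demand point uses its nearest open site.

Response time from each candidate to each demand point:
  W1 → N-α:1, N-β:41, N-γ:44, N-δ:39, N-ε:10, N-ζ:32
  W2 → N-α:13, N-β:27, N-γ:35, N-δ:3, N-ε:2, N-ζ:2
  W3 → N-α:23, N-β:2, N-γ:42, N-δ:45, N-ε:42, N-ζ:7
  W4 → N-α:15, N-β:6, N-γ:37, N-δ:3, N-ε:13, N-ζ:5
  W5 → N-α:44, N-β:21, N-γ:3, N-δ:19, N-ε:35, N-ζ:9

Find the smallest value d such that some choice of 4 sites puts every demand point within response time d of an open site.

Open {W1, W2, W3, W5}.
  Farthest demand point is N-γ at response time 3 (to W5); all others are ≤ 3.
With {W1, W2, W4, W5} the worst case is 6.
With {W1, W3, W4, W5} the worst case is 10.
No size-4 selection achieves below 3.

3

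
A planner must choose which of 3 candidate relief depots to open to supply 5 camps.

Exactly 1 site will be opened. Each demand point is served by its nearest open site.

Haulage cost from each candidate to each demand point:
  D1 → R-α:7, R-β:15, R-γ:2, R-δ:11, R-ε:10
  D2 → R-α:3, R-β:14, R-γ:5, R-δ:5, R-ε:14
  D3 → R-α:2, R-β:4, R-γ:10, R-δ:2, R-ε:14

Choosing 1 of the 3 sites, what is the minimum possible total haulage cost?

32

Open {D3}.
  R-α→D3 2, R-β→D3 4, R-γ→D3 10, R-δ→D3 2, R-ε→D3 14  ⇒ total 32.
Compare {D2}: total 41.
Compare {D1}: total 45.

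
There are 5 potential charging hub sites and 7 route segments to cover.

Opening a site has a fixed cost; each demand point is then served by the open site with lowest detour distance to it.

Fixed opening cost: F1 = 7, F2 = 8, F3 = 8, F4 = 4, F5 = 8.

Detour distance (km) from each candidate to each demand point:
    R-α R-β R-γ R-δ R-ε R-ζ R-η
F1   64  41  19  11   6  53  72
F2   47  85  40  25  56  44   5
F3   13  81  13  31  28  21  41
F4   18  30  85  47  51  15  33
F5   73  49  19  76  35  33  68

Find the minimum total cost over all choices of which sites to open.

Open {F1, F2, F3, F4}: assign each demand point to its cheapest open site.
  R-α→F3 13, R-β→F4 30, R-γ→F3 13, R-δ→F1 11, R-ε→F1 6, R-ζ→F4 15, R-η→F2 5
  detour distance 93, fixed 27 → total 120.
Compare {F1, F2, F4}: detour distance 104 + fixed 19 = 123.
Compare {F1, F2, F3, F4, F5}: detour distance 93 + fixed 35 = 128.
Compare {F1, F2, F4, F5}: detour distance 104 + fixed 27 = 131.
All other subsets cost ≥ 123. Minimum total cost: 120.

120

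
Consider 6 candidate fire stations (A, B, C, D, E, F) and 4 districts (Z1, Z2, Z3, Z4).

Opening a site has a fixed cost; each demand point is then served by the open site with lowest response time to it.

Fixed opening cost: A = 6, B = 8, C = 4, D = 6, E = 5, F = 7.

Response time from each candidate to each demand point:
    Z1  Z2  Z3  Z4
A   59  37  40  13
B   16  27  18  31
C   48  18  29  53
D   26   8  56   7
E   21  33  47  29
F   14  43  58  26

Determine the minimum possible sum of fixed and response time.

63

Open {B, D}: assign each demand point to its cheapest open site.
  Z1→B 16, Z2→D 8, Z3→B 18, Z4→D 7
  response time 49, fixed 14 → total 63.
Compare {B, C, D}: response time 49 + fixed 18 = 67.
Compare {B, D, E}: response time 49 + fixed 19 = 68.
Compare {B, D, F}: response time 47 + fixed 21 = 68.
All other subsets cost ≥ 67. Minimum total cost: 63.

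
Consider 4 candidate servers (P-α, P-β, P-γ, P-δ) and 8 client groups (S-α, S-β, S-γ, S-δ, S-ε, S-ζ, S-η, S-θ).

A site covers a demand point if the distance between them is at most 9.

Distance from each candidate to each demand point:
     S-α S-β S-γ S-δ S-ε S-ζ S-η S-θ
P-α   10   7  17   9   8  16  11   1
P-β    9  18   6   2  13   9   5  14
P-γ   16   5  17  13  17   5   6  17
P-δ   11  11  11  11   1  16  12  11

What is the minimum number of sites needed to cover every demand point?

Coverage sets (demand points within 9 of each site):
  P-α: {S-β, S-δ, S-ε, S-θ}
  P-β: {S-α, S-γ, S-δ, S-ζ, S-η}
  P-γ: {S-β, S-ζ, S-η}
  P-δ: {S-ε}
No single site covers all 8 demand points.
But {P-α, P-β} covers everything, so the minimum is 2.

2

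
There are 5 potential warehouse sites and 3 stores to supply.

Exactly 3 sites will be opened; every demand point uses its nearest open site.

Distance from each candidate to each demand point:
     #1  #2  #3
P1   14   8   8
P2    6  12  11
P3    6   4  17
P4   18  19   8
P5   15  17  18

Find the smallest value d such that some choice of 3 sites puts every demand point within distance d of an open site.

8

Open {P1, P2, P3}.
  Farthest demand point is #3 at distance 8 (to P1); all others are ≤ 8.
With {P1, P2, P4} the worst case is 8.
With {P1, P2, P5} the worst case is 8.
No size-3 selection achieves below 8.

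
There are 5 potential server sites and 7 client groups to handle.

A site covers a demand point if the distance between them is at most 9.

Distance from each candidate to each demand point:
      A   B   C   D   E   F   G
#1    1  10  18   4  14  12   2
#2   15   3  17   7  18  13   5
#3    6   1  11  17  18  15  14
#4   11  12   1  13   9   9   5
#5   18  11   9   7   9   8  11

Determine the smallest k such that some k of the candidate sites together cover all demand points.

3

Coverage sets (demand points within 9 of each site):
  #1: {A, D, G}
  #2: {B, D, G}
  #3: {A, B}
  #4: {C, E, F, G}
  #5: {C, D, E, F}
No 2 sites suffice: every size-2 union leaves at least one demand point uncovered.
But {#1, #2, #4} covers everything, so the minimum is 3.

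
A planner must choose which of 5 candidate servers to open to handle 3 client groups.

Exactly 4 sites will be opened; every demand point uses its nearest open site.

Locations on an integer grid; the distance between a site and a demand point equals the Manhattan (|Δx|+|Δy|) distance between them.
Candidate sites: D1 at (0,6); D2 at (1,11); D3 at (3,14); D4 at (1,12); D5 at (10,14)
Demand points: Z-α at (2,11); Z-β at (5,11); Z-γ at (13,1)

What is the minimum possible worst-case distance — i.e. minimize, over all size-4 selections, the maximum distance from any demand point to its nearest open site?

Open {D1, D2, D3, D5}.
  Farthest demand point is Z-γ at distance 16 (to D5); all others are ≤ 16.
With {D1, D2, D4, D5} the worst case is 16.
With {D1, D3, D4, D5} the worst case is 16.
No size-4 selection achieves below 16.

16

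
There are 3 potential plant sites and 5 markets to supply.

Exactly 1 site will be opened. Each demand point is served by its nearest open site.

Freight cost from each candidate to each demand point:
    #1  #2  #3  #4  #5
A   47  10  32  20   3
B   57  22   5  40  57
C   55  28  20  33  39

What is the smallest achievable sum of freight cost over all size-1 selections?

Open {A}.
  #1→A 47, #2→A 10, #3→A 32, #4→A 20, #5→A 3  ⇒ total 112.
Compare {C}: total 175.
Compare {B}: total 181.

112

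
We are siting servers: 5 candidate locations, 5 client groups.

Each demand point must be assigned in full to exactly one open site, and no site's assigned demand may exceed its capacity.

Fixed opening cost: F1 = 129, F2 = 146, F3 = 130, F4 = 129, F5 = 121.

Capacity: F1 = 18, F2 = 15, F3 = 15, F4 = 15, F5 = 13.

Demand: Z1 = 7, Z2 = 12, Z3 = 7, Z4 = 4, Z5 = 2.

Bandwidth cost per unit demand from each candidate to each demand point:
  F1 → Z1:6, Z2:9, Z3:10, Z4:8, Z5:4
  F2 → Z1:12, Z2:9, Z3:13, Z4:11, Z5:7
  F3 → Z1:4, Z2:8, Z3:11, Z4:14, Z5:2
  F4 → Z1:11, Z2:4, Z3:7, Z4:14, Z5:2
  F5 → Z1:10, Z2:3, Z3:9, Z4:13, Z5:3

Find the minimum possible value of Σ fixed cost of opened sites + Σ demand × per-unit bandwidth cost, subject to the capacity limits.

Open {F1, F4}; cheapest assignment that respects the capacities:
  F1 (cap 18, load 18): Z1, Z3, Z4 — cost 7×6 + 7×10 + 4×8 = 144
  F4 (cap 15, load 14): Z2, Z5 — cost 12×4 + 2×2 = 52
  Shipping 196, fixed 258 → total 454.
  Any other capacity-feasible assignment to {F1, F4} ships for at least 196.
Compare {F1, F3}: its best feasible assignment gives total 503.
Compare {F1, F2}: its best feasible assignment gives total 541.
Every other set of open sites that can feasibly serve all demand totals ≥ 503 even under its best assignment. Minimum: 454.

454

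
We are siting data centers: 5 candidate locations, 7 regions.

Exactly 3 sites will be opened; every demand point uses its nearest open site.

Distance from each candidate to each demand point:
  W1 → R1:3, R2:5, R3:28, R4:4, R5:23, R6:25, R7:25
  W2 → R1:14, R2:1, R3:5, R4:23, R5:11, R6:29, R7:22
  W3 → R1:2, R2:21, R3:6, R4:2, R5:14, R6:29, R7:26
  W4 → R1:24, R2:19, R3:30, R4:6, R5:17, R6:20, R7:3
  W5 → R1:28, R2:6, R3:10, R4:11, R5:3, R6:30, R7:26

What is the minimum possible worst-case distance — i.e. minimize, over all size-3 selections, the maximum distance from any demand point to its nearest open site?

Open {W1, W2, W4}.
  Farthest demand point is R6 at distance 20 (to W4); all others are ≤ 20.
With {W1, W3, W4} the worst case is 20.
With {W1, W4, W5} the worst case is 20.
No size-3 selection achieves below 20.

20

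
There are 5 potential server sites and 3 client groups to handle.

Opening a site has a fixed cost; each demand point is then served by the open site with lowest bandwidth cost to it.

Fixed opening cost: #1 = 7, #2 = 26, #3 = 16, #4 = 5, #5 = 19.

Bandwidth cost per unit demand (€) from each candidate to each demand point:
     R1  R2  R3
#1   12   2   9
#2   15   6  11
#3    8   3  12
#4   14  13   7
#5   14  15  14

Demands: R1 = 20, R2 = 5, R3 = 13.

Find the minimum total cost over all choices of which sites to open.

Open {#3, #4}: assign each demand point to its cheapest open site.
  R1→#3 20×8=160, R2→#3 5×3=15, R3→#4 13×7=91
  bandwidth cost 266, fixed 21 → total 287.
Compare {#1, #3, #4}: bandwidth cost 261 + fixed 28 = 289.
Compare {#3, #4, #5}: bandwidth cost 266 + fixed 40 = 306.
Compare {#1, #3, #4, #5}: bandwidth cost 261 + fixed 47 = 308.
All other subsets cost ≥ 289. Minimum total cost: 287.

287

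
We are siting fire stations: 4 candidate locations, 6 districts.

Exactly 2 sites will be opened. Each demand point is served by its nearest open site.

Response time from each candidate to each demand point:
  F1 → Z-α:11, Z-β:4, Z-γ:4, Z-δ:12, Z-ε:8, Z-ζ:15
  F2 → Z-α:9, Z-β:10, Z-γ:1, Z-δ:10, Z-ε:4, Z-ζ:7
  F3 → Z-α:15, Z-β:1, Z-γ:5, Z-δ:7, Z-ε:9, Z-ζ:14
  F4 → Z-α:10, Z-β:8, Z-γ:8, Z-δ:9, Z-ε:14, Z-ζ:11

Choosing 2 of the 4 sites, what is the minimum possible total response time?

Open {F2, F3}.
  Z-α→F2 9, Z-β→F3 1, Z-γ→F2 1, Z-δ→F3 7, Z-ε→F2 4, Z-ζ→F2 7  ⇒ total 29.
Compare {F1, F2}: total 35.
Compare {F2, F4}: total 38.
No size-2 selection does better; minimum is 29.

29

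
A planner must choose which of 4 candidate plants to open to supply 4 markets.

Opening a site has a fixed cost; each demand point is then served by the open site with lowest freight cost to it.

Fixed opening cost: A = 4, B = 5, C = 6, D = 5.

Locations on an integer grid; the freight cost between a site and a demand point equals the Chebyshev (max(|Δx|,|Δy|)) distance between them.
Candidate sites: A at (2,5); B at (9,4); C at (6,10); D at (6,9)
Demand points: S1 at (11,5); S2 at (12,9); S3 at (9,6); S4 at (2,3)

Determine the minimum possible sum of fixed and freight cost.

20

Open {A, B}: assign each demand point to its cheapest open site.
  S1→B 2, S2→B 5, S3→B 2, S4→A 2
  freight cost 11, fixed 9 → total 20.
Compare {B}: freight cost 16 + fixed 5 = 21.
Compare {D}: freight cost 20 + fixed 5 = 25.
Compare {A, D}: freight cost 16 + fixed 9 = 25.
All other subsets cost ≥ 21. Minimum total cost: 20.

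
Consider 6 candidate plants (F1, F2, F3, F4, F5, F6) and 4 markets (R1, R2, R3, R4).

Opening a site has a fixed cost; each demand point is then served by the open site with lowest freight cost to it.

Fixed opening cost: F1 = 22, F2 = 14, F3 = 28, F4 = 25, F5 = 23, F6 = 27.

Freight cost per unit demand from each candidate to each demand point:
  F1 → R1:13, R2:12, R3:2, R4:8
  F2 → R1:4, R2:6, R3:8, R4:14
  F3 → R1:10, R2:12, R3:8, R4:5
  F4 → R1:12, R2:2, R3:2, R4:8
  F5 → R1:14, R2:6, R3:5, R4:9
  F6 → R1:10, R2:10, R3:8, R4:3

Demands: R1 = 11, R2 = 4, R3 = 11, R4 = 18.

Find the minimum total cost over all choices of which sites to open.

Open {F2, F4, F6}: assign each demand point to its cheapest open site.
  R1→F2 11×4=44, R2→F4 4×2=8, R3→F4 11×2=22, R4→F6 18×3=54
  freight cost 128, fixed 66 → total 194.
Compare {F1, F2, F6}: freight cost 144 + fixed 63 = 207.
Compare {F1, F2, F4, F6}: freight cost 128 + fixed 88 = 216.
Compare {F2, F4, F5, F6}: freight cost 128 + fixed 89 = 217.
All other subsets cost ≥ 207. Minimum total cost: 194.

194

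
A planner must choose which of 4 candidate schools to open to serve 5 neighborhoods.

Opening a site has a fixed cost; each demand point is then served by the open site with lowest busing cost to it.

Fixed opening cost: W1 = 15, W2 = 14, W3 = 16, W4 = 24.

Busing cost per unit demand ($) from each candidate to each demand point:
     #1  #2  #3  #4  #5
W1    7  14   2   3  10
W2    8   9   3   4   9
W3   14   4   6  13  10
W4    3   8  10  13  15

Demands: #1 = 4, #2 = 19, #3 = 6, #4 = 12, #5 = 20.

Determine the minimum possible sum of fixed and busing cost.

377

Open {W1, W2, W3}: assign each demand point to its cheapest open site.
  #1→W1 4×7=28, #2→W3 19×4=76, #3→W1 6×2=12, #4→W1 12×3=36, #5→W2 20×9=180
  busing cost 332, fixed 45 → total 377.
Compare {W1, W3}: busing cost 352 + fixed 31 = 383.
Compare {W2, W3}: busing cost 354 + fixed 30 = 384.
Compare {W1, W2, W3, W4}: busing cost 316 + fixed 69 = 385.
All other subsets cost ≥ 383. Minimum total cost: 377.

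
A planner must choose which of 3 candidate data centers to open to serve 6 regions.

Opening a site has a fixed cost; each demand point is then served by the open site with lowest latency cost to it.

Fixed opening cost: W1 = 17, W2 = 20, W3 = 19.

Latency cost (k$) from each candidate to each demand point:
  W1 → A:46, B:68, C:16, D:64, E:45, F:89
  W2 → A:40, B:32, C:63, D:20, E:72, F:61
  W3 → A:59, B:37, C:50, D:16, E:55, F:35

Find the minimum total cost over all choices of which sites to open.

Open {W1, W3}: assign each demand point to its cheapest open site.
  A→W1 46, B→W3 37, C→W1 16, D→W3 16, E→W1 45, F→W3 35
  latency cost 195, fixed 36 → total 231.
Compare {W1, W2, W3}: latency cost 184 + fixed 56 = 240.
Compare {W1, W2}: latency cost 214 + fixed 37 = 251.
Compare {W2, W3}: latency cost 228 + fixed 39 = 267.
All other subsets cost ≥ 240. Minimum total cost: 231.

231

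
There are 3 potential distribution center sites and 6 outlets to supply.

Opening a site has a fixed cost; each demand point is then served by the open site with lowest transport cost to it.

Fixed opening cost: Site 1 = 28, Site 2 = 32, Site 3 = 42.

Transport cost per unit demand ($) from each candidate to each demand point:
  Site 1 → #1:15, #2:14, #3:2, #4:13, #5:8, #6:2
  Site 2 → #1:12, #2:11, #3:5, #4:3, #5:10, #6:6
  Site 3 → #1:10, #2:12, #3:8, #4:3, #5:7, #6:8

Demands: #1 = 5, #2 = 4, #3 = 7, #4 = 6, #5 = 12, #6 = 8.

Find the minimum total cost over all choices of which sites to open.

Open {Site 1, Site 3}: assign each demand point to its cheapest open site.
  #1→Site 3 5×10=50, #2→Site 3 4×12=48, #3→Site 1 7×2=14, #4→Site 3 6×3=18, #5→Site 3 12×7=84, #6→Site 1 8×2=16
  transport cost 230, fixed 70 → total 300.
Compare {Site 1, Site 2}: transport cost 248 + fixed 60 = 308.
Compare {Site 1, Site 2, Site 3}: transport cost 226 + fixed 102 = 328.
Compare {Site 2, Site 3}: transport cost 279 + fixed 74 = 353.
All other subsets cost ≥ 308. Minimum total cost: 300.

300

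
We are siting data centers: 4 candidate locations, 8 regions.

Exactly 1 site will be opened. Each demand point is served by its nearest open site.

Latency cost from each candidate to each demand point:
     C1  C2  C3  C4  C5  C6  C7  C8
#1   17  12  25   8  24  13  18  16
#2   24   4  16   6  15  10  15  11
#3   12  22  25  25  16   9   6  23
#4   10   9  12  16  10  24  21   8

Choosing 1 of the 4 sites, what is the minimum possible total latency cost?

101

Open {#2}.
  C1→#2 24, C2→#2 4, C3→#2 16, C4→#2 6, C5→#2 15, C6→#2 10, C7→#2 15, C8→#2 11  ⇒ total 101.
Compare {#4}: total 110.
Compare {#1}: total 133.
No size-1 selection does better; minimum is 101.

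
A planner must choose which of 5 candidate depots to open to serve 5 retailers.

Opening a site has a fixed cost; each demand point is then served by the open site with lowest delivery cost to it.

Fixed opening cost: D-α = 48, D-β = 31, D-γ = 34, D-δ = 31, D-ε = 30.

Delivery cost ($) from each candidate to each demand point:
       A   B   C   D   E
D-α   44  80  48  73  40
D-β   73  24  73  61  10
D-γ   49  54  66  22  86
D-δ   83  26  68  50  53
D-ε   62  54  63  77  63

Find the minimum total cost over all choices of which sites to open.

236

Open {D-β, D-γ}: assign each demand point to its cheapest open site.
  A→D-γ 49, B→D-β 24, C→D-γ 66, D→D-γ 22, E→D-β 10
  delivery cost 171, fixed 65 → total 236.
Compare {D-α, D-β, D-γ}: delivery cost 148 + fixed 113 = 261.
Compare {D-β, D-γ, D-ε}: delivery cost 168 + fixed 95 = 263.
Compare {D-α, D-β}: delivery cost 187 + fixed 79 = 266.
All other subsets cost ≥ 261. Minimum total cost: 236.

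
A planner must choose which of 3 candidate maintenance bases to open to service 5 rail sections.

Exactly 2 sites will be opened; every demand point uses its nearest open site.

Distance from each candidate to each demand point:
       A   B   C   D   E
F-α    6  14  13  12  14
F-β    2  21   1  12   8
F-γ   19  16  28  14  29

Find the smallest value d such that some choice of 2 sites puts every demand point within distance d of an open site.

14

Open {F-α, F-β}.
  Farthest demand point is B at distance 14 (to F-α); all others are ≤ 14.
With {F-α, F-γ} the worst case is 14.
With {F-β, F-γ} the worst case is 16.
No size-2 selection achieves below 14.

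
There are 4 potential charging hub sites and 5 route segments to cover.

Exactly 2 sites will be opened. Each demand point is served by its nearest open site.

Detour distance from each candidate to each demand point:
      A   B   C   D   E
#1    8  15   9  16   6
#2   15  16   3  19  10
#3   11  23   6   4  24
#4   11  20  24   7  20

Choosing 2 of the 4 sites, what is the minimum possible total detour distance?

Open {#1, #3}.
  A→#1 8, B→#1 15, C→#3 6, D→#3 4, E→#1 6  ⇒ total 39.
Compare {#2, #3}: total 44.
Compare {#1, #4}: total 45.
No size-2 selection does better; minimum is 39.

39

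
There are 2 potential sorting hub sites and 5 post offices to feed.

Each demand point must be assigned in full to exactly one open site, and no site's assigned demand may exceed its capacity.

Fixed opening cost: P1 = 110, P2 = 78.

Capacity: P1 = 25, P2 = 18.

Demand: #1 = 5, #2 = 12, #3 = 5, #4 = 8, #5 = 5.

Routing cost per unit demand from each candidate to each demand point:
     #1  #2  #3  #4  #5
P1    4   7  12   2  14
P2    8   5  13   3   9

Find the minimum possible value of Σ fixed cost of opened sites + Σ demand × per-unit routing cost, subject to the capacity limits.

389

Open {P1, P2}; cheapest assignment that respects the capacities:
  P1 (cap 25, load 18): #1, #3, #4 — cost 5×4 + 5×12 + 8×2 = 96
  P2 (cap 18, load 17): #2, #5 — cost 12×5 + 5×9 = 105
  Shipping 201, fixed 188 → total 389.
  Any other capacity-feasible assignment to {P1, P2} ships for at least 201.
Total demand is 35 and no other set of sites has combined capacity ≥ 35, so {P1, P2} is the only feasible choice of open sites. Minimum: 389.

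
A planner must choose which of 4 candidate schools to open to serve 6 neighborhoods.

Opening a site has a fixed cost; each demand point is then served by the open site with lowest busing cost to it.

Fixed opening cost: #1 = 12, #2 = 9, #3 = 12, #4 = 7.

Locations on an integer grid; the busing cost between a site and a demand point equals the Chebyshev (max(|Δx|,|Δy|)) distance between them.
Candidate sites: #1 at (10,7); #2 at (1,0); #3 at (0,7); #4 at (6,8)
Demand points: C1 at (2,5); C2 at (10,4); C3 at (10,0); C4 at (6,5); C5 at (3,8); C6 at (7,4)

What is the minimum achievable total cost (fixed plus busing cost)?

Open {#4}: assign each demand point to its cheapest open site.
  C1→#4 4, C2→#4 4, C3→#4 8, C4→#4 3, C5→#4 3, C6→#4 4
  busing cost 26, fixed 7 → total 33.
Compare {#1, #4}: busing cost 23 + fixed 19 = 42.
Compare {#2, #4}: busing cost 26 + fixed 16 = 42.
Compare {#3, #4}: busing cost 24 + fixed 19 = 43.
All other subsets cost ≥ 42. Minimum total cost: 33.

33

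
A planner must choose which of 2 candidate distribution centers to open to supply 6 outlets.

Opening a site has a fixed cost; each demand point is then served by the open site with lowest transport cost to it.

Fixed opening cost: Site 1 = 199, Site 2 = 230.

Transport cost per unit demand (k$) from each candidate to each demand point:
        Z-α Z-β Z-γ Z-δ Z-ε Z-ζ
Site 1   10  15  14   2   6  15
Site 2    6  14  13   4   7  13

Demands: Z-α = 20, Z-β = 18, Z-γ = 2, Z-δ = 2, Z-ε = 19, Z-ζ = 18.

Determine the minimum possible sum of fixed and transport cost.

Open {Site 2}: assign each demand point to its cheapest open site.
  Z-α→Site 2 20×6=120, Z-β→Site 2 18×14=252, Z-γ→Site 2 2×13=26, Z-δ→Site 2 2×4=8, Z-ε→Site 2 19×7=133, Z-ζ→Site 2 18×13=234
  transport cost 773, fixed 230 → total 1003.
Compare {Site 1}: transport cost 886 + fixed 199 = 1085.
Compare {Site 1, Site 2}: transport cost 750 + fixed 429 = 1179.

1003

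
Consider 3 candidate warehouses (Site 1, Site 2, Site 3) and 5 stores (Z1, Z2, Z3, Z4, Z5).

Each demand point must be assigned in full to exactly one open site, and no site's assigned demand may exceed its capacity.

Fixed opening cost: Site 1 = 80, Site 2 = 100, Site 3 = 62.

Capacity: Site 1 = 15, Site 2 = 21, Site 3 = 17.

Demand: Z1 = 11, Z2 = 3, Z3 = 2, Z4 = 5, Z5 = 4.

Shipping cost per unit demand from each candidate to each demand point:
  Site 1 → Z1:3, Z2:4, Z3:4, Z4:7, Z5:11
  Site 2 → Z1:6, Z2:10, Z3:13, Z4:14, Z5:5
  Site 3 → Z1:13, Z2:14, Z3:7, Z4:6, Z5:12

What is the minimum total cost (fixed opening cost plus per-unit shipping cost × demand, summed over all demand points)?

Open {Site 1, Site 3}; cheapest assignment that respects the capacities:
  Site 1 (cap 15, load 14): Z1, Z2 — cost 11×3 + 3×4 = 45
  Site 3 (cap 17, load 11): Z3, Z4, Z5 — cost 2×7 + 5×6 + 4×12 = 92
  Shipping 137, fixed 142 → total 279.
  Any other capacity-feasible assignment to {Site 1, Site 3} ships for at least 137.
Compare {Site 1, Site 2}: its best feasible assignment gives total 321.
Compare {Site 2, Site 3}: its best feasible assignment gives total 322.
Every other set of open sites that can feasibly serve all demand totals ≥ 321 even under its best assignment. Minimum: 279.

279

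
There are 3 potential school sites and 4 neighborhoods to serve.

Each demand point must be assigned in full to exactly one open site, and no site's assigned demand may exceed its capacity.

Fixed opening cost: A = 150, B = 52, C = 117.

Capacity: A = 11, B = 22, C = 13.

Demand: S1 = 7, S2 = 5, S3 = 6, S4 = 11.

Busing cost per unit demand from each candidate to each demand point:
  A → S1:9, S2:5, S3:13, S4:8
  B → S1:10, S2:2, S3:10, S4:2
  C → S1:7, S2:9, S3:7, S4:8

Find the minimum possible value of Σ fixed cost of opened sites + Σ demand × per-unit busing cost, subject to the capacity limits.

Open {B, C}; cheapest assignment that respects the capacities:
  B (cap 22, load 16): S2, S4 — cost 5×2 + 11×2 = 32
  C (cap 13, load 13): S1, S3 — cost 7×7 + 6×7 = 91
  Shipping 123, fixed 169 → total 292.
  Any other capacity-feasible assignment to {B, C} ships for at least 123.
Compare {A, B}: its best feasible assignment gives total 357.
Compare {A, B, C}: its best feasible assignment gives total 442.
Every other set of open sites that can feasibly serve all demand totals ≥ 357 even under its best assignment. Minimum: 292.

292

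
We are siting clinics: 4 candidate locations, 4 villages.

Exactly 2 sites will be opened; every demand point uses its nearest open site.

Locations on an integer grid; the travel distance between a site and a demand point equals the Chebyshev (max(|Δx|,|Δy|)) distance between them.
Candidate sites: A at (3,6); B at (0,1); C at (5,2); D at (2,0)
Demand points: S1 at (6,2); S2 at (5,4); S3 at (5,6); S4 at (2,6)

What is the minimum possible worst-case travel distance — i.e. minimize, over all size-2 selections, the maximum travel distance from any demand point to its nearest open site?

2

Open {A, C}.
  Farthest demand point is S2 at travel distance 2 (to A); all others are ≤ 2.
With {A, B} the worst case is 4.
With {A, D} the worst case is 4.
No size-2 selection achieves below 2.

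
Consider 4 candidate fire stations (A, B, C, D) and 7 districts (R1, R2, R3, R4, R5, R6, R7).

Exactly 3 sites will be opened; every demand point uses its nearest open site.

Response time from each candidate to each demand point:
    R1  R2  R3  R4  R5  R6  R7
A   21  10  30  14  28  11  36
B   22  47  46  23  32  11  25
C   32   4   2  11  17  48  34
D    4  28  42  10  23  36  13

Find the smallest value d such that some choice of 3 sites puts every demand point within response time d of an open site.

Open {A, C, D}.
  Farthest demand point is R5 at response time 17 (to C); all others are ≤ 17.
With {B, C, D} the worst case is 17.
With {A, B, C} the worst case is 25.
No size-3 selection achieves below 17.

17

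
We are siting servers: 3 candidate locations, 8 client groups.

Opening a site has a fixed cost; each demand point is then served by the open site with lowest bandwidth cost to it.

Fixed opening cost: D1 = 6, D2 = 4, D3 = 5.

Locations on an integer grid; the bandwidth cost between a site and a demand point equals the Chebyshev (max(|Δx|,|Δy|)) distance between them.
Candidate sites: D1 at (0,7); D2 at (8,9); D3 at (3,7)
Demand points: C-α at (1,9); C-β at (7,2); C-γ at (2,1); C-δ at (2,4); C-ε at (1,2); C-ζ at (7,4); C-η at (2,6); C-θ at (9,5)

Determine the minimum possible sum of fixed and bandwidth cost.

Open {D3}: assign each demand point to its cheapest open site.
  C-α→D3 2, C-β→D3 5, C-γ→D3 6, C-δ→D3 3, C-ε→D3 5, C-ζ→D3 4, C-η→D3 1, C-θ→D3 6
  bandwidth cost 32, fixed 5 → total 37.
Compare {D2, D3}: bandwidth cost 30 + fixed 9 = 39.
Compare {D1, D3}: bandwidth cost 32 + fixed 11 = 43.
Compare {D1, D2}: bandwidth cost 34 + fixed 10 = 44.
All other subsets cost ≥ 39. Minimum total cost: 37.

37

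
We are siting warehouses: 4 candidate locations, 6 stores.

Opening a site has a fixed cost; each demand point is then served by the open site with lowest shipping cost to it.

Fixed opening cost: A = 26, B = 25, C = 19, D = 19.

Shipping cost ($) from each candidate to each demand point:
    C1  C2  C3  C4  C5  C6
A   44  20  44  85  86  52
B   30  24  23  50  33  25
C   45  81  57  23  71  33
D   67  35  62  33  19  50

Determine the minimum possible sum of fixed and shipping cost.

Open {B, D}: assign each demand point to its cheapest open site.
  C1→B 30, C2→B 24, C3→B 23, C4→D 33, C5→D 19, C6→B 25
  shipping cost 154, fixed 44 → total 198.
Compare {B, C}: shipping cost 158 + fixed 44 = 202.
Compare {B, C, D}: shipping cost 144 + fixed 63 = 207.
Compare {B}: shipping cost 185 + fixed 25 = 210.
All other subsets cost ≥ 202. Minimum total cost: 198.

198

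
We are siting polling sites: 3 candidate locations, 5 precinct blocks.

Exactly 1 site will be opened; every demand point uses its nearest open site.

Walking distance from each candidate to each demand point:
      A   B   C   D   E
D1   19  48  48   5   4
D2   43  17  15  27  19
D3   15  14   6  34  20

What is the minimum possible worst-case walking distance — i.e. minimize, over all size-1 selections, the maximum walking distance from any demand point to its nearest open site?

Open {D3}.
  Farthest demand point is D at walking distance 34 (to D3); all others are ≤ 34.
With {D2} the worst case is 43.
With {D1} the worst case is 48.
No size-1 selection achieves below 34.

34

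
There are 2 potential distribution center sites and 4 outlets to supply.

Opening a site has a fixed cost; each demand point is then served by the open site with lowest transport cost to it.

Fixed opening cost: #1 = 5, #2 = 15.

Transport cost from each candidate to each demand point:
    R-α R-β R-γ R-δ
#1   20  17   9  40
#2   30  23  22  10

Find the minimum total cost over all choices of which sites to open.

Open {#1, #2}: assign each demand point to its cheapest open site.
  R-α→#1 20, R-β→#1 17, R-γ→#1 9, R-δ→#2 10
  transport cost 56, fixed 20 → total 76.
Compare {#1}: transport cost 86 + fixed 5 = 91.
Compare {#2}: transport cost 85 + fixed 15 = 100.

76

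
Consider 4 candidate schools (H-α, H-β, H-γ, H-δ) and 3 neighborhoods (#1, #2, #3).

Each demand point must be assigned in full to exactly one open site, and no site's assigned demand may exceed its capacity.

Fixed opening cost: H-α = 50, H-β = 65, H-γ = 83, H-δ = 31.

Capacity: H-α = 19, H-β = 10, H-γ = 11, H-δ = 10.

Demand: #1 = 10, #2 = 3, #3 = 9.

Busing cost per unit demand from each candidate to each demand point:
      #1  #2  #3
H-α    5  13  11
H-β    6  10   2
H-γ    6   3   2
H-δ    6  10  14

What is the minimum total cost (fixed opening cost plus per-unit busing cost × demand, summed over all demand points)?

Open {H-α, H-β}; cheapest assignment that respects the capacities:
  H-α (cap 19, load 13): #1, #2 — cost 10×5 + 3×13 = 89
  H-β (cap 10, load 9): #3 — cost 9×2 = 18
  Shipping 107, fixed 115 → total 222.
  Any other capacity-feasible assignment to {H-α, H-β} ships for at least 107.
Compare {H-α, H-γ}: its best feasible assignment gives total 240.
Compare {H-α, H-β, H-δ}: its best feasible assignment gives total 244.
Every other set of open sites that can feasibly serve all demand totals ≥ 240 even under its best assignment. Minimum: 222.

222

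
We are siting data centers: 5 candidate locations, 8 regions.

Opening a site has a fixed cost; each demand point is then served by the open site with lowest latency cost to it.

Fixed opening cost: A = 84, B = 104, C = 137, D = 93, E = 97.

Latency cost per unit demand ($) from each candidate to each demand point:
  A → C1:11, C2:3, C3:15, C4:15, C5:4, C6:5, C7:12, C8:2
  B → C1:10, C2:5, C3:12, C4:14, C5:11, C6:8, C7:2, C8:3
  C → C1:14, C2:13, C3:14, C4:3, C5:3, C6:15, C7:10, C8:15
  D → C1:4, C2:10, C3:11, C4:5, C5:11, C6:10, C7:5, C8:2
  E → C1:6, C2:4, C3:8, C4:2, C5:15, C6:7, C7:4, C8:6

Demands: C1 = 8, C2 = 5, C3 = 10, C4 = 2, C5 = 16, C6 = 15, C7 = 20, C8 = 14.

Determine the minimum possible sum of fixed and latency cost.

575

Open {A, E}: assign each demand point to its cheapest open site.
  C1→E 8×6=48, C2→A 5×3=15, C3→E 10×8=80, C4→E 2×2=4, C5→A 16×4=64, C6→A 15×5=75, C7→E 20×4=80, C8→A 14×2=28
  latency cost 394, fixed 181 → total 575.
Compare {A, D}: latency cost 434 + fixed 177 = 611.
Compare {A, B}: latency cost 450 + fixed 188 = 638.
Compare {A, B, E}: latency cost 354 + fixed 285 = 639.
All other subsets cost ≥ 611. Minimum total cost: 575.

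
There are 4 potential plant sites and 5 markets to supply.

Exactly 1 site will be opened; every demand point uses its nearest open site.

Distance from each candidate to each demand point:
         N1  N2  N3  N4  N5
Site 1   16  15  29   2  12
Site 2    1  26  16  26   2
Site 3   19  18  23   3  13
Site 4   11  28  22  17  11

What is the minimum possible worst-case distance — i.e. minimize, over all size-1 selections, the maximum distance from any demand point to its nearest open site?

23

Open {Site 3}.
  Farthest demand point is N3 at distance 23 (to Site 3); all others are ≤ 23.
With {Site 2} the worst case is 26.
With {Site 4} the worst case is 28.
No size-1 selection achieves below 23.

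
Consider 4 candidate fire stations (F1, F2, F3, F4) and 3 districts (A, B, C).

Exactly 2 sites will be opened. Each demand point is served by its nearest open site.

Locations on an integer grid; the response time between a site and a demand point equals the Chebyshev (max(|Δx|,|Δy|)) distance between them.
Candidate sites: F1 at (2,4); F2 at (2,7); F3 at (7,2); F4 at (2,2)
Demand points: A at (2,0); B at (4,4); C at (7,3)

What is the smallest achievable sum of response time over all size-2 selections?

5

Open {F3, F4}.
  A→F4 2, B→F4 2, C→F3 1  ⇒ total 5.
Compare {F1, F3}: total 7.
Compare {F1, F4}: total 9.
No size-2 selection does better; minimum is 5.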